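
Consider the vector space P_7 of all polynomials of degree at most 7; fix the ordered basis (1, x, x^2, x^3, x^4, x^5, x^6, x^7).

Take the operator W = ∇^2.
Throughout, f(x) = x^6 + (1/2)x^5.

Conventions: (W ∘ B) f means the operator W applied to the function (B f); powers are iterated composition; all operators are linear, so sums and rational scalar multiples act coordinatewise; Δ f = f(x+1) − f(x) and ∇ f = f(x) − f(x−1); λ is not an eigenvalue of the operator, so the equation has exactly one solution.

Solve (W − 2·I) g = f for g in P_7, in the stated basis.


the image equals g(x) = -(1/2)x^6 - (1/4)x^5 - (15/2)x^4 + (55/2)x^3 - 90x^2 + (835/4)x - 947/4

write g with unknown coordinates in the stated basis and equate coefficients in (W − 2·I) g = f
solving from the highest basis element down gives g = -(1/2)x^6 - (1/4)x^5 - (15/2)x^4 + (55/2)x^3 - 90x^2 + (835/4)x - 947/4
check: W g = -15x^4 + 55x^3 - 180x^2 + (835/2)x - 947/2
so W g − 2·g = x^6 + (1/2)x^5 = f ✓


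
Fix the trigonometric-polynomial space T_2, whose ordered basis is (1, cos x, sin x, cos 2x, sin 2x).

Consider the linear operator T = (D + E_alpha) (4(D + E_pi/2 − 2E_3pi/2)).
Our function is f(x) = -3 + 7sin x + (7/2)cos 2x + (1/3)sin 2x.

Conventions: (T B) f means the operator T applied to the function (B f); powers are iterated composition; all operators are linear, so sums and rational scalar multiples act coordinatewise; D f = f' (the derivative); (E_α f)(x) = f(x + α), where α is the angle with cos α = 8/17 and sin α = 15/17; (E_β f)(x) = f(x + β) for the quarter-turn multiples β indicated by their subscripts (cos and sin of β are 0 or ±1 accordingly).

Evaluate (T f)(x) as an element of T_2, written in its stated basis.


D f = 7cos x + (2/3)cos 2x - 7sin 2x
E_pi/2 f = -3 + 7cos x - (7/2)cos 2x - (1/3)sin 2x
E_3pi/2 f = -3 - 7cos x - (7/2)cos 2x - (1/3)sin 2x
(-2E_3pi/2) f = 6 + 14cos x + 7cos 2x + (2/3)sin 2x
(D + E_pi/2 − 2E_3pi/2) f = 3 + 28cos x + (25/6)cos 2x - (20/3)sin 2x
(4(D + E_pi/2 − 2E_3pi/2)) f = 12 + 112cos x + (50/3)cos 2x - (80/3)sin 2x
D (4(D + E_pi/2 − 2E_3pi/2)) f = -112sin x - (160/3)cos 2x - (100/3)sin 2x
E_alpha (4(D + E_pi/2 − 2E_3pi/2)) f = 12 + (896/17)cos x - (1680/17)sin x - (27250/867)cos 2x + (880/867)sin 2x
(D + E_alpha) (4(D + E_pi/2 − 2E_3pi/2)) f = 12 + (896/17)cos x - (3584/17)sin x - (73490/867)cos 2x - (9340/289)sin 2x

the image equals g(x) = 12 + (896/17)cos x - (3584/17)sin x - (73490/867)cos 2x - (9340/289)sin 2x


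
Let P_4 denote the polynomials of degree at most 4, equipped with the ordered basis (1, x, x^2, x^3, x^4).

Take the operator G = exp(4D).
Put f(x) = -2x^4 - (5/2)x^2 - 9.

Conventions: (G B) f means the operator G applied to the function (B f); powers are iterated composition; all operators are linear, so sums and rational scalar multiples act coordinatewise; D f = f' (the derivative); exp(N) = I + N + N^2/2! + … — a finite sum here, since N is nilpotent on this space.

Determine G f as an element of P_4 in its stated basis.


order-1 term: -32x^3 - 20x
order-2 term: -192x^2 - 40
order-3 term: -512x
order-4 term: -512
the series for exp(4D) f terminates at order 4
exp(4D) f = -2x^4 - 32x^3 - (389/2)x^2 - 532x - 561

the image equals g(x) = -2x^4 - 32x^3 - (389/2)x^2 - 532x - 561


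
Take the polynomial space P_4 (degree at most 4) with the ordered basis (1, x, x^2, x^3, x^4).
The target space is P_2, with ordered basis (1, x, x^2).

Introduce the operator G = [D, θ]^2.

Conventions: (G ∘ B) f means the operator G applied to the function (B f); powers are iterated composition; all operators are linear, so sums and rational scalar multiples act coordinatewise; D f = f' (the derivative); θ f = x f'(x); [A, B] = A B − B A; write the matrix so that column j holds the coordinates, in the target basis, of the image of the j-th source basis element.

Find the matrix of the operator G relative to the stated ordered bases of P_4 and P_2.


image of 1: 0
image of x: 0
image of x^2: 2
image of x^3: 6x
image of x^4: 12x^2
each image's coordinates form column j of the matrix

the matrix is [[0, 0, 2, 0, 0]; [0, 0, 0, 6, 0]; [0, 0, 0, 0, 12]] (rows listed top to bottom)


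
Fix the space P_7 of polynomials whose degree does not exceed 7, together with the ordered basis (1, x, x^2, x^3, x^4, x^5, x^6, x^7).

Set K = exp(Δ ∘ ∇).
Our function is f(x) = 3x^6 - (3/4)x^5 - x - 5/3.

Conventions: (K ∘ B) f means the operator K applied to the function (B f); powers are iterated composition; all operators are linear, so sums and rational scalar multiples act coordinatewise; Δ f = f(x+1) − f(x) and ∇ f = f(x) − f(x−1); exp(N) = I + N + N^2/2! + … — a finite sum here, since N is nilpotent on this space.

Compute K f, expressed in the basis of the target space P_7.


order-1 term: 90x^4 - 15x^3 + 90x^2 - (15/2)x + 6
order-2 term: 540x^2 - 45x + 180
order-3 term: 360
the series for exp(Δ ∘ ∇) f terminates at order 3
exp(Δ ∘ ∇) f = 3x^6 - (3/4)x^5 + 90x^4 - 15x^3 + 630x^2 - (107/2)x + 1633/3

the image equals g(x) = 3x^6 - (3/4)x^5 + 90x^4 - 15x^3 + 630x^2 - (107/2)x + 1633/3


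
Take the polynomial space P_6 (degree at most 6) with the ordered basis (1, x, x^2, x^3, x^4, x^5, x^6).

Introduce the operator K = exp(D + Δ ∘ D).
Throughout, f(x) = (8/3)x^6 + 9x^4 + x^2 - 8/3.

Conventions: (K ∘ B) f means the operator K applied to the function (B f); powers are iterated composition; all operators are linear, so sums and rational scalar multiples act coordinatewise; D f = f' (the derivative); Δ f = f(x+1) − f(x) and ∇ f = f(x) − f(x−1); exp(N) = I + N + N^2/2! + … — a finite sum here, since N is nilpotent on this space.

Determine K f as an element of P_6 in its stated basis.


order-1 term: 16x^5 + 80x^4 + 196x^3 + 268x^2 + 190x + 54
order-2 term: 40x^4 + 320x^3 + 1014x^2 + 1496x + 857
order-3 term: (160/3)x^3 + 480x^2 + 1476x + 1548
order-4 term: 40x^2 + 320x + 649
order-5 term: 16x + 80
order-6 term: 8/3
the series for exp(D + Δ ∘ D) f terminates at order 6
exp(D + Δ ∘ D) f = (8/3)x^6 + 16x^5 + 129x^4 + (1708/3)x^3 + 1803x^2 + 3498x + 3188

the result is g(x) = (8/3)x^6 + 16x^5 + 129x^4 + (1708/3)x^3 + 1803x^2 + 3498x + 3188


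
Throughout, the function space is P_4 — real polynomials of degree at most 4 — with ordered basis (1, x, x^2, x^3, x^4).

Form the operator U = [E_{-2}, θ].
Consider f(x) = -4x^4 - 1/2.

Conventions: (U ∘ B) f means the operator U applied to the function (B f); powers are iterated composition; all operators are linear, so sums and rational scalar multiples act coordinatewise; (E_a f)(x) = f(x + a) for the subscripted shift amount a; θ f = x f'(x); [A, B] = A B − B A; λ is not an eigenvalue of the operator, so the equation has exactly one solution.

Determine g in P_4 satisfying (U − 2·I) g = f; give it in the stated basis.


the image equals g(x) = 2x^4 - 8x^3 + 72x^2 - 336x + 3137/4

write g with unknown coordinates in the stated basis and equate coefficients in (U − 2·I) g = f
solving from the highest basis element down gives g = 2x^4 - 8x^3 + 72x^2 - 336x + 3137/4
check: U g = -16x^3 + 144x^2 - 672x + 1568
so U g − 2·g = -4x^4 - 1/2 = f ✓


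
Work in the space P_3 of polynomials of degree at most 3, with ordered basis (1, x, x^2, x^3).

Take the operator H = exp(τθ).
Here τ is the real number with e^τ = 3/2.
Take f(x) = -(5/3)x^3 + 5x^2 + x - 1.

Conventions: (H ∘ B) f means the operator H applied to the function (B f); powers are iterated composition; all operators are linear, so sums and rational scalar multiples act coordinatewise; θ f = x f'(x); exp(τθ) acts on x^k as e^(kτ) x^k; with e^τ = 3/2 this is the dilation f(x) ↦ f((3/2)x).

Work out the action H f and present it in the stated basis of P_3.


g(x) = -(45/8)x^3 + (45/4)x^2 + (3/2)x - 1

exp(τθ) x^k = e^(kτ) x^k; with e^τ = 3/2 this sends x^k to (3/2)^k x^k
x ↦ 3/2 x
x^2 ↦ 9/4 x^2
x^3 ↦ 27/8 x^3
applying this coordinatewise to f: exp(τθ) f = -(45/8)x^3 + (45/4)x^2 + (3/2)x - 1


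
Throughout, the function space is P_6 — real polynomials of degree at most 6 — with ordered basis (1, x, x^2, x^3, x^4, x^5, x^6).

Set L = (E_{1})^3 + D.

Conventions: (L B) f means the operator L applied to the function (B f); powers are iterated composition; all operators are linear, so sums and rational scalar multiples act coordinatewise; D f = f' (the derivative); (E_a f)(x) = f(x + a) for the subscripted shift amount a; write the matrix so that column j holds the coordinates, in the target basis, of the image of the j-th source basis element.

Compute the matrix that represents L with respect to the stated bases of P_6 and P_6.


image of 1: 1
image of x: x + 4
image of x^2: x^2 + 8x + 9
image of x^3: x^3 + 12x^2 + 27x + 27
image of x^4: x^4 + 16x^3 + 54x^2 + 108x + 81
image of x^5: x^5 + 20x^4 + 90x^3 + 270x^2 + 405x + 243
image of x^6: x^6 + 24x^5 + 135x^4 + 540x^3 + 1215x^2 + 1458x + 729
each image's coordinates form column j of the matrix

the matrix is [[1, 4, 9, 27, 81, 243, 729]; [0, 1, 8, 27, 108, 405, 1458]; [0, 0, 1, 12, 54, 270, 1215]; [0, 0, 0, 1, 16, 90, 540]; [0, 0, 0, 0, 1, 20, 135]; [0, 0, 0, 0, 0, 1, 24]; [0, 0, 0, 0, 0, 0, 1]] (rows listed top to bottom)


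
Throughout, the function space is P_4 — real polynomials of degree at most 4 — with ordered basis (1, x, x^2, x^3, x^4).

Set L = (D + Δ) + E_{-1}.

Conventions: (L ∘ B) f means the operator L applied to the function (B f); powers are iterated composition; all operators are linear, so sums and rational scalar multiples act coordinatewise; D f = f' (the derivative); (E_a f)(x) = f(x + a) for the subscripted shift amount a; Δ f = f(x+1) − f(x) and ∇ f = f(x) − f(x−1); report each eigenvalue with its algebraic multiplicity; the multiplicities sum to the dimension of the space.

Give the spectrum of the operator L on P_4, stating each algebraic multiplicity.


λ = 1 (multiplicity 5)

image of 1: 1
image of x: x + 1
image of x^2: x^2 + 2x + 2
image of x^3: x^3 + 3x^2 + 6x
image of x^4: x^4 + 4x^3 + 12x^2 + 2
the matrix is upper triangular; its diagonal is (1, 1, 1, 1, 1)
for a triangular matrix the eigenvalues are the diagonal entries, with algebraic multiplicity their repetition count


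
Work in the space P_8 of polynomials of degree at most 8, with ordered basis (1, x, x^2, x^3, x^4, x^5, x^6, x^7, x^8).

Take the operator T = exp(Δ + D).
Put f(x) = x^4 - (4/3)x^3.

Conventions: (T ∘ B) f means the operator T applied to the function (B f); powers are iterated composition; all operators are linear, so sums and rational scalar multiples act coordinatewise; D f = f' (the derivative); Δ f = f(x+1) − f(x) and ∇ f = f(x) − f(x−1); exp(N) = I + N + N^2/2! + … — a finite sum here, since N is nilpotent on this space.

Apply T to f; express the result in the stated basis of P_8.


order-1 term: 8x^3 - 2x^2 - 1/3
order-2 term: 24x^2 + 8x + 3
order-3 term: 32x + 40/3
order-4 term: 16
the series for exp(Δ + D) f terminates at order 4
exp(Δ + D) f = x^4 + (20/3)x^3 + 22x^2 + 40x + 32

the result is g(x) = x^4 + (20/3)x^3 + 22x^2 + 40x + 32


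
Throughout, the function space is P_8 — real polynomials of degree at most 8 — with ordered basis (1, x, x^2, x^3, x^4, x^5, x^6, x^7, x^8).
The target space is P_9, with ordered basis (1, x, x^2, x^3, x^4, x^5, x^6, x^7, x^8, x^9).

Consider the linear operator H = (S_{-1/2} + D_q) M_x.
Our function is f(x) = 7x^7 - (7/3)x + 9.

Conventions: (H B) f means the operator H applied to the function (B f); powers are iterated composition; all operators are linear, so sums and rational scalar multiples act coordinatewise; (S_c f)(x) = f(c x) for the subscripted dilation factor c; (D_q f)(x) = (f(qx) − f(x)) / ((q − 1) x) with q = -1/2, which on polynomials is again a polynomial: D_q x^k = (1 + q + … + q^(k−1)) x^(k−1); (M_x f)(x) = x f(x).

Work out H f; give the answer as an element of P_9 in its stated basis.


the image equals g(x) = (7/256)x^8 + (595/128)x^7 - (7/12)x^2 - (17/3)x + 9

M_x f = 7x^8 - (7/3)x^2 + 9x
S_{-1/2} M_x f = (7/256)x^8 - (7/12)x^2 - (9/2)x
D_q M_x f = (595/128)x^7 - (7/6)x + 9
(S_{-1/2} + D_q) M_x f = (7/256)x^8 + (595/128)x^7 - (7/12)x^2 - (17/3)x + 9


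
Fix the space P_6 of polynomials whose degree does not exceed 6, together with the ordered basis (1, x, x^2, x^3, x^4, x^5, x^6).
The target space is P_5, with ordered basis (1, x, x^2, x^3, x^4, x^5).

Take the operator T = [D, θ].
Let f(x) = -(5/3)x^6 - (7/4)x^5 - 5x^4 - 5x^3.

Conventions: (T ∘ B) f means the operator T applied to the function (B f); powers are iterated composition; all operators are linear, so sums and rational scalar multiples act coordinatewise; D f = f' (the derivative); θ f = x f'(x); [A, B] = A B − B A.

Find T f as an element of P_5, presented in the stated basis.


θ f = -10x^6 - (35/4)x^5 - 20x^4 - 15x^3
D θ f = -60x^5 - (175/4)x^4 - 80x^3 - 45x^2
D f = -10x^5 - (35/4)x^4 - 20x^3 - 15x^2
θ D f = -50x^5 - 35x^4 - 60x^3 - 30x^2
[D, θ] f = -10x^5 - (35/4)x^4 - 20x^3 - 15x^2

the result is g(x) = -10x^5 - (35/4)x^4 - 20x^3 - 15x^2


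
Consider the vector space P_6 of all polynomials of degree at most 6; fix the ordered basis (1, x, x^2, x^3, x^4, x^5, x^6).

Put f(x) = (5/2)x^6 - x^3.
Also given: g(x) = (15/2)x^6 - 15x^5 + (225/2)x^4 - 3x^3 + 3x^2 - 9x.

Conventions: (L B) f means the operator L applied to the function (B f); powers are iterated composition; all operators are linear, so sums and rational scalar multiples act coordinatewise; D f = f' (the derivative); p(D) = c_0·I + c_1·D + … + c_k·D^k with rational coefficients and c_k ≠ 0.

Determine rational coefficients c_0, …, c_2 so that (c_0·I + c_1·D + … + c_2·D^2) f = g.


D^0 f = (5/2)x^6 - x^3
D^1 f = 15x^5 - 3x^2
D^2 f = 75x^4 - 6x
matching coefficients of g against c_0 f + c_1 Df + … from the top degree down determines the c_i
solution: c_0 = 3, c_1 = -1, c_2 = 3/2

p(D) = 3·I − D + (3/2)·D^2, i.e. c_0 = 3, c_1 = -1, c_2 = 3/2


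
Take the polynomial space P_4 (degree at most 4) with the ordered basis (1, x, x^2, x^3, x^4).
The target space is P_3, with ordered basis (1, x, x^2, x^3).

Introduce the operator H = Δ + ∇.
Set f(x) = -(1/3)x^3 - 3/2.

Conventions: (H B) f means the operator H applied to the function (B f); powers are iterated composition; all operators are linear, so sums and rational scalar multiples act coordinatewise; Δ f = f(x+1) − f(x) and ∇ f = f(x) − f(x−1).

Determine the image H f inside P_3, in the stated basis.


Δ f = -x^2 - x - 1/3
∇ f = -x^2 + x - 1/3
(Δ + ∇) f = -2x^2 - 2/3

the image equals g(x) = -2x^2 - 2/3


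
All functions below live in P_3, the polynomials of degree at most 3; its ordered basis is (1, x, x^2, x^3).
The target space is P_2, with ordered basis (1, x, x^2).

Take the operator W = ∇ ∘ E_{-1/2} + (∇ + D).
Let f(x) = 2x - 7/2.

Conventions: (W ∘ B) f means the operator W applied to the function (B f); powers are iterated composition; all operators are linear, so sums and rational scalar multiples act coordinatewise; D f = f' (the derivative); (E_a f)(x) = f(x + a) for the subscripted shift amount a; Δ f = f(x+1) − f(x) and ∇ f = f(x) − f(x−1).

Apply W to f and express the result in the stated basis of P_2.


the result is g(x) = 6

E_{-1/2} f = 2x - 9/2
∇ E_{-1/2} f = 2
∇ f = 2
D f = 2
(∇ + D) f = 4
(∇ ∘ E_{-1/2} + (∇ + D)) f = 6


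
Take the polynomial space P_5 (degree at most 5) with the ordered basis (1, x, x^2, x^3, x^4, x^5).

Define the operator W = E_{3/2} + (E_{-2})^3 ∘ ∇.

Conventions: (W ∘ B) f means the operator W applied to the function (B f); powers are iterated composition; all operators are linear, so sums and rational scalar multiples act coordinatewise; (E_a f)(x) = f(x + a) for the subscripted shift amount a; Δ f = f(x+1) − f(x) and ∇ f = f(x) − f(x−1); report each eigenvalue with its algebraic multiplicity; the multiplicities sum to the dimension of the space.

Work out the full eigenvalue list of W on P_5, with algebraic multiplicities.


λ = 1 (multiplicity 6)

image of 1: 1
image of x: x + 5/2
image of x^2: x^2 + 5x - 43/4
image of x^3: x^3 + (15/2)x^2 - (129/4)x + 1043/8
image of x^4: x^4 + 10x^3 - (129/2)x^2 + (1043/2)x - 17599/16
image of x^5: x^5 + (25/2)x^4 - (215/2)x^3 + (5215/4)x^2 - (87995/16)x + 289235/32
the matrix is upper triangular; its diagonal is (1, 1, 1, 1, 1, 1)
for a triangular matrix the eigenvalues are the diagonal entries, with algebraic multiplicity their repetition count


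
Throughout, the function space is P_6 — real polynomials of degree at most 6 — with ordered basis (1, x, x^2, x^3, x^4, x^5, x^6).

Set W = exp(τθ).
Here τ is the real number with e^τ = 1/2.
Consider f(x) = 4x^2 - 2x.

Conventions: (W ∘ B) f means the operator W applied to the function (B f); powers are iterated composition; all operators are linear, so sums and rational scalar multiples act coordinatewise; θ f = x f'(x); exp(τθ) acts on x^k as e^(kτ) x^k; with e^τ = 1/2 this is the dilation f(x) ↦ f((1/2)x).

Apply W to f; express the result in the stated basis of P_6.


exp(τθ) x^k = e^(kτ) x^k; with e^τ = 1/2 this sends x^k to (1/2)^k x^k
x ↦ 1/2 x
x^2 ↦ 1/4 x^2
applying this coordinatewise to f: exp(τθ) f = x^2 - x

the result is g(x) = x^2 - x


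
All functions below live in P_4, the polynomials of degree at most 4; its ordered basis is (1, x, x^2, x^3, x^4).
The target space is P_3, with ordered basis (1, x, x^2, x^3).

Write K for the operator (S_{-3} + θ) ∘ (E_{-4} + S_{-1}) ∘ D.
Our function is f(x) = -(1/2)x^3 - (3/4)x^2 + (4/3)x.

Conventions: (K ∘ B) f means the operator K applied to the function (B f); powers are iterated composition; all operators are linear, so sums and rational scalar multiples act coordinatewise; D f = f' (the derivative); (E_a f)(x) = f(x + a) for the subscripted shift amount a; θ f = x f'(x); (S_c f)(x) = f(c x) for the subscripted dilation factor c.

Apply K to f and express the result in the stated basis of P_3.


D f = -(3/2)x^2 - (3/2)x + 4/3
E_{-4} D f = -(3/2)x^2 + (21/2)x - 50/3
S_{-1} D f = -(3/2)x^2 + (3/2)x + 4/3
(E_{-4} + S_{-1}) D f = -3x^2 + 12x - 46/3
S_{-3} (E_{-4} + S_{-1}) D f = -27x^2 - 36x - 46/3
θ (E_{-4} + S_{-1}) D f = -6x^2 + 12x
(S_{-3} + θ) (E_{-4} + S_{-1}) D f = -33x^2 - 24x - 46/3

the image equals g(x) = -33x^2 - 24x - 46/3


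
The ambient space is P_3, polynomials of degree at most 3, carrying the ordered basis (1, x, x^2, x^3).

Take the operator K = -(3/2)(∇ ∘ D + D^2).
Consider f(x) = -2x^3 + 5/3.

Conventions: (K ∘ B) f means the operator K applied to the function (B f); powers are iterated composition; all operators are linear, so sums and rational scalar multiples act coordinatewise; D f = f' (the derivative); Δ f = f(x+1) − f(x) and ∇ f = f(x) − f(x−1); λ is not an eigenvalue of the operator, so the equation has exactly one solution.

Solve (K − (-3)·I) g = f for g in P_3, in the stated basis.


write g with unknown coordinates in the stated basis and equate coefficients in (K − (-3)·I) g = f
solving from the highest basis element down gives g = -(2/3)x^3 - 4x + 14/9
check: K g = 12x - 3
so K g − (-3)·g = -2x^3 + 5/3 = f ✓

the result is g(x) = -(2/3)x^3 - 4x + 14/9


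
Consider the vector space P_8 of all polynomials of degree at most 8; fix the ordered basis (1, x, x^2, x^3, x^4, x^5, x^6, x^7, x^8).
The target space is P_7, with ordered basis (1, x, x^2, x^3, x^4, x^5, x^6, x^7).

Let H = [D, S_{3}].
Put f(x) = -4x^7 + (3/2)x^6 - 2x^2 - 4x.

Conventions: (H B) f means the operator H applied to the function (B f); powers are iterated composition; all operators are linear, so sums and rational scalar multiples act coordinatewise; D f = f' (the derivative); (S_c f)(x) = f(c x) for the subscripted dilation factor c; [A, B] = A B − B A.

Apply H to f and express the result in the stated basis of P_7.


the result is g(x) = -40824x^6 + 4374x^5 - 24x - 8

S_{3} f = -8748x^7 + (2187/2)x^6 - 18x^2 - 12x
D S_{3} f = -61236x^6 + 6561x^5 - 36x - 12
D f = -28x^6 + 9x^5 - 4x - 4
S_{3} D f = -20412x^6 + 2187x^5 - 12x - 4
[D, S_{3}] f = -40824x^6 + 4374x^5 - 24x - 8


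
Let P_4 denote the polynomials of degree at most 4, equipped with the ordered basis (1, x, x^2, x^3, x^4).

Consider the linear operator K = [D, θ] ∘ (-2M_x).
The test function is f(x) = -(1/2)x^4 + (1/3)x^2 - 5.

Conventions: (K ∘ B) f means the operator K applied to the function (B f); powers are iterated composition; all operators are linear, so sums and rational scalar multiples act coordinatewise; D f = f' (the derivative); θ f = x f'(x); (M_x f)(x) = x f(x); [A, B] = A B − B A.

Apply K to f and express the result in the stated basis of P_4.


M_x f = -(1/2)x^5 + (1/3)x^3 - 5x
(-2M_x) f = x^5 - (2/3)x^3 + 10x
θ (-2M_x) f = 5x^5 - 2x^3 + 10x
D θ (-2M_x) f = 25x^4 - 6x^2 + 10
D (-2M_x) f = 5x^4 - 2x^2 + 10
θ D (-2M_x) f = 20x^4 - 4x^2
[D, θ] (-2M_x) f = 5x^4 - 2x^2 + 10

the image equals g(x) = 5x^4 - 2x^2 + 10


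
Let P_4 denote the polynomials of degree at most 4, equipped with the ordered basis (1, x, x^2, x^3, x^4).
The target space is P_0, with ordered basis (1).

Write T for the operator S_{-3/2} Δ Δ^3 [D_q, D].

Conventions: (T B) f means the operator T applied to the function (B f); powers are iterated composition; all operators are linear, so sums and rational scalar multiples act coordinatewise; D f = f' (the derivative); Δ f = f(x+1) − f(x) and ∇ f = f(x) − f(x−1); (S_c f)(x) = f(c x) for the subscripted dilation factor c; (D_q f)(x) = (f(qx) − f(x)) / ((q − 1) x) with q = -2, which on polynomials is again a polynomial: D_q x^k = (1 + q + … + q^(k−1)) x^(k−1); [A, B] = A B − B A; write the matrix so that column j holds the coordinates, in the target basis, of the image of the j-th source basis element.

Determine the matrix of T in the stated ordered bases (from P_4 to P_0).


image of 1: 0
image of x: 0
image of x^2: 0
image of x^3: 0
image of x^4: 0
each image's coordinates form column j of the matrix

the matrix is [[0, 0, 0, 0, 0]] (rows listed top to bottom)


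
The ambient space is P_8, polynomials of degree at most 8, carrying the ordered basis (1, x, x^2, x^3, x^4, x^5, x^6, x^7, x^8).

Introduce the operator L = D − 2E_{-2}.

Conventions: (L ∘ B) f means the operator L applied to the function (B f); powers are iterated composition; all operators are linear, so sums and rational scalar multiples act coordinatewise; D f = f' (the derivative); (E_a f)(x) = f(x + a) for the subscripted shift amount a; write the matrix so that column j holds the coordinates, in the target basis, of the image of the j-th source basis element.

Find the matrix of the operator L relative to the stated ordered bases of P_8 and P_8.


the matrix is [[-2, 5, -8, 16, -32, 64, -128, 256, -512]; [0, -2, 10, -24, 64, -160, 384, -896, 2048]; [0, 0, -2, 15, -48, 160, -480, 1344, -3584]; [0, 0, 0, -2, 20, -80, 320, -1120, 3584]; [0, 0, 0, 0, -2, 25, -120, 560, -2240]; [0, 0, 0, 0, 0, -2, 30, -168, 896]; [0, 0, 0, 0, 0, 0, -2, 35, -224]; [0, 0, 0, 0, 0, 0, 0, -2, 40]; [0, 0, 0, 0, 0, 0, 0, 0, -2]] (rows listed top to bottom)

image of 1: -2
image of x: -2x + 5
image of x^2: -2x^2 + 10x - 8
image of x^3: -2x^3 + 15x^2 - 24x + 16
image of x^4: -2x^4 + 20x^3 - 48x^2 + 64x - 32
image of x^5: -2x^5 + 25x^4 - 80x^3 + 160x^2 - 160x + 64
image of x^6: -2x^6 + 30x^5 - 120x^4 + 320x^3 - 480x^2 + 384x - 128
image of x^7: -2x^7 + 35x^6 - 168x^5 + 560x^4 - 1120x^3 + 1344x^2 - 896x + 256
image of x^8: -2x^8 + 40x^7 - 224x^6 + 896x^5 - 2240x^4 + 3584x^3 - 3584x^2 + 2048x - 512
each image's coordinates form column j of the matrix


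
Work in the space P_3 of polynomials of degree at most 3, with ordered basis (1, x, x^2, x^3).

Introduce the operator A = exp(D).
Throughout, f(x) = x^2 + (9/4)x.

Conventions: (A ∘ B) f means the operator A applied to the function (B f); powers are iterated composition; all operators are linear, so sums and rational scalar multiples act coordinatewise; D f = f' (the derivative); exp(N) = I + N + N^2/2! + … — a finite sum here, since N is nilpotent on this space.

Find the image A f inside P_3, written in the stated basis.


the image equals g(x) = x^2 + (17/4)x + 13/4

order-1 term: 2x + 9/4
order-2 term: 1
the series for exp(D) f terminates at order 2
exp(D) f = x^2 + (17/4)x + 13/4


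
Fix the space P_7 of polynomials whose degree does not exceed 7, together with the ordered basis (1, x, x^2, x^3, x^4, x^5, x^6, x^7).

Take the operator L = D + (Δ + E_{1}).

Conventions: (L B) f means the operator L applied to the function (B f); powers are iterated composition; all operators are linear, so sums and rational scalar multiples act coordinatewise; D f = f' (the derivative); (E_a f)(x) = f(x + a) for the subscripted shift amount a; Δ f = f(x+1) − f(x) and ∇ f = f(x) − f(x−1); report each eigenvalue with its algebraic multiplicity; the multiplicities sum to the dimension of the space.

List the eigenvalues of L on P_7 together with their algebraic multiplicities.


λ = 1 (multiplicity 8)

image of 1: 1
image of x: x + 3
image of x^2: x^2 + 6x + 2
image of x^3: x^3 + 9x^2 + 6x + 2
image of x^4: x^4 + 12x^3 + 12x^2 + 8x + 2
image of x^5: x^5 + 15x^4 + 20x^3 + 20x^2 + 10x + 2
image of x^6: x^6 + 18x^5 + 30x^4 + 40x^3 + 30x^2 + 12x + 2
image of x^7: x^7 + 21x^6 + 42x^5 + 70x^4 + 70x^3 + 42x^2 + 14x + 2
the matrix is upper triangular; its diagonal is (1, 1, 1, 1, 1, 1, 1, 1)
for a triangular matrix the eigenvalues are the diagonal entries, with algebraic multiplicity their repetition count


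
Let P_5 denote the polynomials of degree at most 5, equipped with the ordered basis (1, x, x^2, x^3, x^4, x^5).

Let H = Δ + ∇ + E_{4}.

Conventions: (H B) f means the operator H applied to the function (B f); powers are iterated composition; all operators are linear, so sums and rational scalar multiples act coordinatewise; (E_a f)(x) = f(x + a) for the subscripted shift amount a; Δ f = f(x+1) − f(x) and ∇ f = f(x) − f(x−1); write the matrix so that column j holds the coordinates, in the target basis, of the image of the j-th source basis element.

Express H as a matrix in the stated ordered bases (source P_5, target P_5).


image of 1: 1
image of x: x + 6
image of x^2: x^2 + 12x + 16
image of x^3: x^3 + 18x^2 + 48x + 66
image of x^4: x^4 + 24x^3 + 96x^2 + 264x + 256
image of x^5: x^5 + 30x^4 + 160x^3 + 660x^2 + 1280x + 1026
each image's coordinates form column j of the matrix

the matrix is [[1, 6, 16, 66, 256, 1026]; [0, 1, 12, 48, 264, 1280]; [0, 0, 1, 18, 96, 660]; [0, 0, 0, 1, 24, 160]; [0, 0, 0, 0, 1, 30]; [0, 0, 0, 0, 0, 1]] (rows listed top to bottom)


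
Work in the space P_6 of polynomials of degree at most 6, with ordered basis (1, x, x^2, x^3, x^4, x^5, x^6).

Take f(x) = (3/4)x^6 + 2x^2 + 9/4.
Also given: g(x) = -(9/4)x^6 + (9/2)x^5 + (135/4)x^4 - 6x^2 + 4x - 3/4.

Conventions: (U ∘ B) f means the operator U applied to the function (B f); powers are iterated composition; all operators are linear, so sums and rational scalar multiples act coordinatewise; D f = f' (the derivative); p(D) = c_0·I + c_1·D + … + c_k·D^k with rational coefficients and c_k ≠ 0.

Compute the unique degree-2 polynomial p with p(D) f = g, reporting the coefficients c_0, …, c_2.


c_0 = -3, c_1 = 1, c_2 = 3/2

D^0 f = (3/4)x^6 + 2x^2 + 9/4
D^1 f = (9/2)x^5 + 4x
D^2 f = (45/2)x^4 + 4
matching coefficients of g against c_0 f + c_1 Df + … from the top degree down determines the c_i
solution: c_0 = -3, c_1 = 1, c_2 = 3/2


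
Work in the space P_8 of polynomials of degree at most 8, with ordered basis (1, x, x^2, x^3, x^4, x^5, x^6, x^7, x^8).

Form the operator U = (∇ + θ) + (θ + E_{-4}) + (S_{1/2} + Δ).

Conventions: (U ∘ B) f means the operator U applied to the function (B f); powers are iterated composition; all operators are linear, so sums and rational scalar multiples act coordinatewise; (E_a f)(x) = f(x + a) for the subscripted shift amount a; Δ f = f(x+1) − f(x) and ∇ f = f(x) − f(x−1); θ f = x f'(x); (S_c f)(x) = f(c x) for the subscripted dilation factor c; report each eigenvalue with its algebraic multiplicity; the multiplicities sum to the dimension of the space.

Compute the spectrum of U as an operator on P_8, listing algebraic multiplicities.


image of 1: 2
image of x: (7/2)x - 2
image of x^2: (21/4)x^2 - 4x + 16
image of x^3: (57/8)x^3 - 6x^2 + 48x - 62
image of x^4: (145/16)x^4 - 8x^3 + 96x^2 - 248x + 256
image of x^5: (353/32)x^5 - 10x^4 + 160x^3 - 620x^2 + 1280x - 1022
image of x^6: (833/64)x^6 - 12x^5 + 240x^4 - 1240x^3 + 3840x^2 - 6132x + 4096
image of x^7: (1921/128)x^7 - 14x^6 + 336x^5 - 2170x^4 + 8960x^3 - 21462x^2 + 28672x - 16382
image of x^8: (4353/256)x^8 - 16x^7 + 448x^6 - 3472x^5 + 17920x^4 - 57232x^3 + 114688x^2 - 131056x + 65536
the matrix is upper triangular; its diagonal is (2, 7/2, 21/4, 57/8, 145/16, 353/32, 833/64, 1921/128, 4353/256)
for a triangular matrix the eigenvalues are the diagonal entries, with algebraic multiplicity their repetition count

λ = 2 (multiplicity 1), λ = 7/2 (multiplicity 1), λ = 21/4 (multiplicity 1), λ = 57/8 (multiplicity 1), λ = 145/16 (multiplicity 1), λ = 353/32 (multiplicity 1), λ = 833/64 (multiplicity 1), λ = 1921/128 (multiplicity 1), λ = 4353/256 (multiplicity 1)


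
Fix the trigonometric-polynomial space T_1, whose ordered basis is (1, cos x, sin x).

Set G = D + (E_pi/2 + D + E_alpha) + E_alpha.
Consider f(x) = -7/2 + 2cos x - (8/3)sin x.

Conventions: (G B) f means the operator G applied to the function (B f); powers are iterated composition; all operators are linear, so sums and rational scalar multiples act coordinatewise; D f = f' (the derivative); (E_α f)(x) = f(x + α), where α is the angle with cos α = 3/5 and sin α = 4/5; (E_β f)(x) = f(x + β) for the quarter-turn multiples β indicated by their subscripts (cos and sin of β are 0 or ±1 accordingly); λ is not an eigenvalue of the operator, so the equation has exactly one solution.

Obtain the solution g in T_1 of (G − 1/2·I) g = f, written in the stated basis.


write g with unknown coordinates in the stated basis and equate coefficients in (G − 1/2·I) g = f
solving from the highest basis element down gives g = -7/5 + (820/1299)cos x + (440/1299)sin x
check: G g = -21/5 + (3008/1299)cos x - (3244/1299)sin x
so G g − 1/2·g = -7/2 + 2cos x - (8/3)sin x = f ✓

g(x) = -7/5 + (820/1299)cos x + (440/1299)sin x


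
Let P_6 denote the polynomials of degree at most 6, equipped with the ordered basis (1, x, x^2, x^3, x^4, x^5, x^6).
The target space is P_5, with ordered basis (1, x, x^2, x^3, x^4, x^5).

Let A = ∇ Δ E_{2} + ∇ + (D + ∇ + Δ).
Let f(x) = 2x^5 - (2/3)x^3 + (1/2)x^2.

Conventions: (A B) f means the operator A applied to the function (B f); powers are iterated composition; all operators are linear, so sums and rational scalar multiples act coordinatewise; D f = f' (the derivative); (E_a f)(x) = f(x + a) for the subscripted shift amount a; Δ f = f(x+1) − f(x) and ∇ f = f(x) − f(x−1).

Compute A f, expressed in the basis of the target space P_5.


the result is g(x) = 40x^4 + 20x^3 + 292x^2 + 492x + 713/2

E_{2} f = 2x^5 + 20x^4 + (238/3)x^3 + (313/2)x^2 + 154x + 182/3
Δ E_{2} f = 10x^4 + 100x^3 + 378x^2 + 641x + 2471/6
∇ Δ E_{2} f = 40x^3 + 240x^2 + 496x + 353
∇ f = 10x^4 - 20x^3 + 18x^2 - 7x + 5/6
D f = 10x^4 - 2x^2 + x
∇ f = 10x^4 - 20x^3 + 18x^2 - 7x + 5/6
Δ f = 10x^4 + 20x^3 + 18x^2 + 9x + 11/6
(D + ∇ + Δ) f = 30x^4 + 34x^2 + 3x + 8/3
(∇ Δ E_{2} + ∇ + (D + ∇ + Δ)) f = 40x^4 + 20x^3 + 292x^2 + 492x + 713/2


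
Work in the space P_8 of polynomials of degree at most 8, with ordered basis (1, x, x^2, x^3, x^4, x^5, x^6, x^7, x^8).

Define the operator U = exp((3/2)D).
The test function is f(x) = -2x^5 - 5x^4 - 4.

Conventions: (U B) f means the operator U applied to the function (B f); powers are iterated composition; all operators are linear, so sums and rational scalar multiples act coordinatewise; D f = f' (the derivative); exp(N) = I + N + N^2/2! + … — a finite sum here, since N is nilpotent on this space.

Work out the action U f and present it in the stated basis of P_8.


order-1 term: -15x^4 - 30x^3
order-2 term: -45x^3 - (135/2)x^2
order-3 term: -(135/2)x^2 - (135/2)x
order-4 term: -(405/8)x - 405/16
order-5 term: -243/16
the series for exp((3/2)D) f terminates at order 5
exp((3/2)D) f = -2x^5 - 20x^4 - 75x^3 - 135x^2 - (945/8)x - 89/2

the image equals g(x) = -2x^5 - 20x^4 - 75x^3 - 135x^2 - (945/8)x - 89/2


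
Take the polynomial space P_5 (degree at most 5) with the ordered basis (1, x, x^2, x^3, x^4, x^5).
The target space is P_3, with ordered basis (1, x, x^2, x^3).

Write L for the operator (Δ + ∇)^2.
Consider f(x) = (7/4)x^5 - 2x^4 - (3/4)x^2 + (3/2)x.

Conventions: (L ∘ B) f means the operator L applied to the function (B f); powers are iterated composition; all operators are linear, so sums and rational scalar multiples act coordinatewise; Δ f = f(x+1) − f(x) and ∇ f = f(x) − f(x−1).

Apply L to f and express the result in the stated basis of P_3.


the image equals g(x) = 140x^3 - 96x^2 + 280x - 70

Δ f = (35/4)x^4 + (19/2)x^3 + (11/2)x^2 - (3/4)x + 1/2
∇ f = (35/4)x^4 - (51/2)x^3 + (59/2)x^2 - (73/4)x + 6
(Δ + ∇) f = (35/2)x^4 - 16x^3 + 35x^2 - 19x + 13/2
Δ (Δ + ∇) f = 70x^3 + 57x^2 + 92x + 35/2
∇ (Δ + ∇) f = 70x^3 - 153x^2 + 188x - 175/2
(Δ + ∇) (Δ + ∇) f = 140x^3 - 96x^2 + 280x - 70


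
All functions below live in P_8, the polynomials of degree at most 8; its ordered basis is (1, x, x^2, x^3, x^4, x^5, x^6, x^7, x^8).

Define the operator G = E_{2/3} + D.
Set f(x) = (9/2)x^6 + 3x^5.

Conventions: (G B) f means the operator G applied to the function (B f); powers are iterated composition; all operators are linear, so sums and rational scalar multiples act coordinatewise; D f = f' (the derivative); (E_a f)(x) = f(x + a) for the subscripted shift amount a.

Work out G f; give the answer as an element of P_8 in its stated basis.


E_{2/3} f = (9/2)x^6 + 21x^5 + 40x^4 + 40x^3 + (200/9)x^2 + (176/27)x + 64/81
D f = 27x^5 + 15x^4
(E_{2/3} + D) f = (9/2)x^6 + 48x^5 + 55x^4 + 40x^3 + (200/9)x^2 + (176/27)x + 64/81

g(x) = (9/2)x^6 + 48x^5 + 55x^4 + 40x^3 + (200/9)x^2 + (176/27)x + 64/81


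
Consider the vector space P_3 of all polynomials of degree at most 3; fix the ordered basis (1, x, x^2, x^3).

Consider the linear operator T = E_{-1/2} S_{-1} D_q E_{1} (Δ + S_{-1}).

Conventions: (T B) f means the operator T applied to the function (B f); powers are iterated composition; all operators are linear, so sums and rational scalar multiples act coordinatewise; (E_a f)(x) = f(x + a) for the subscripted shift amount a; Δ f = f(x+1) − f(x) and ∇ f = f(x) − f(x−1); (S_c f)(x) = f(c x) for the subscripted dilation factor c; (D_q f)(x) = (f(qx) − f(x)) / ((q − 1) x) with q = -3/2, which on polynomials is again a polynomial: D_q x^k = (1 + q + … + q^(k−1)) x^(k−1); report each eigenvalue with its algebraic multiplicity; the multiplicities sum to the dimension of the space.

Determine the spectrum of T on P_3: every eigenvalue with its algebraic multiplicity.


λ = 0 (multiplicity 4)

image of 1: 0
image of x: -1
image of x^2: (1/2)x + 15/4
image of x^3: -(7/4)x^2 + (7/4)x + 89/16
the matrix is upper triangular; its diagonal is (0, 0, 0, 0)
for a triangular matrix the eigenvalues are the diagonal entries, with algebraic multiplicity their repetition count


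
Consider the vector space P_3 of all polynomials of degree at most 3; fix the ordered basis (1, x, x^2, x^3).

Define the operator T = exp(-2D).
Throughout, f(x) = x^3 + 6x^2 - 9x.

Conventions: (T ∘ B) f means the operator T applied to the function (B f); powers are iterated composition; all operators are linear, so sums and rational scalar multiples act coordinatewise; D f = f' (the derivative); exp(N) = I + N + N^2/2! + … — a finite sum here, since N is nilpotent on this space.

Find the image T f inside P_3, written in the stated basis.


the result is g(x) = x^3 - 21x + 34

order-1 term: -6x^2 - 24x + 18
order-2 term: 12x + 24
order-3 term: -8
the series for exp(-2D) f terminates at order 3
exp(-2D) f = x^3 - 21x + 34


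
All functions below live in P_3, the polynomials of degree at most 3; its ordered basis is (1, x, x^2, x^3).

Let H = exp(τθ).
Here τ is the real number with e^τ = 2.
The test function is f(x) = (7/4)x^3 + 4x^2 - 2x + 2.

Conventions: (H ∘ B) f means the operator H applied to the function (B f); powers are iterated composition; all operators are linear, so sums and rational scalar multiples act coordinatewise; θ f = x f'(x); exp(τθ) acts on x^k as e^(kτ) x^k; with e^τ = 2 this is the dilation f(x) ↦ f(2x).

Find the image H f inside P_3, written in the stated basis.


exp(τθ) x^k = e^(kτ) x^k; with e^τ = 2 this sends x^k to 2^k x^k
x ↦ 2 x
x^2 ↦ 4 x^2
x^3 ↦ 8 x^3
applying this coordinatewise to f: exp(τθ) f = 14x^3 + 16x^2 - 4x + 2

g(x) = 14x^3 + 16x^2 - 4x + 2


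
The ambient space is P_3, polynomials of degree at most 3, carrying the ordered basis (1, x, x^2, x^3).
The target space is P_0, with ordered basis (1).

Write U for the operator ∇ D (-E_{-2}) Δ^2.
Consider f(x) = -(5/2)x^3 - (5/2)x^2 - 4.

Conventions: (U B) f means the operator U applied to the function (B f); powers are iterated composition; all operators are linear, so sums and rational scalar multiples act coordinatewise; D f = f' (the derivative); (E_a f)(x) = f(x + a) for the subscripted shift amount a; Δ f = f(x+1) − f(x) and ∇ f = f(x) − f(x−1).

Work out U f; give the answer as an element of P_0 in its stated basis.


Δ f = -(15/2)x^2 - (25/2)x - 5
Δ Δ f = -15x - 20
E_{-2} Δ^2 f = -15x + 10
(-E_{-2}) Δ^2 f = 15x - 10
D (-E_{-2}) Δ^2 f = 15
∇ (D (-E_{-2})) Δ^2 f = 0

the result is g(x) = 0


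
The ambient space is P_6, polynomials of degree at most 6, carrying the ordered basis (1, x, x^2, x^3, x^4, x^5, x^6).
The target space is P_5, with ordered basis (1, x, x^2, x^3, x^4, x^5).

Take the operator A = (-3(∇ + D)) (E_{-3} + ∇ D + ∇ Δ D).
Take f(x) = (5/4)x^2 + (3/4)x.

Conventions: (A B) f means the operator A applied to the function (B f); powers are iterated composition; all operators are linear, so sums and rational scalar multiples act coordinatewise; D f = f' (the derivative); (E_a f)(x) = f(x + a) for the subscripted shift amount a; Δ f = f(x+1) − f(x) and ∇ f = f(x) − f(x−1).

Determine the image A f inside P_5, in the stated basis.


E_{-3} f = (5/4)x^2 - (27/4)x + 9
D f = (5/2)x + 3/4
∇ D f = 5/2
D f = (5/2)x + 3/4
Δ D f = 5/2
∇ Δ D f = 0
(E_{-3} + ∇ D + ∇ Δ D) f = (5/4)x^2 - (27/4)x + 23/2
∇ (E_{-3} + ∇ D + ∇ Δ D) f = (5/2)x - 8
D (E_{-3} + ∇ D + ∇ Δ D) f = (5/2)x - 27/4
(∇ + D) (E_{-3} + ∇ D + ∇ Δ D) f = 5x - 59/4
(-3(∇ + D)) (E_{-3} + ∇ D + ∇ Δ D) f = -15x + 177/4

the image equals g(x) = -15x + 177/4


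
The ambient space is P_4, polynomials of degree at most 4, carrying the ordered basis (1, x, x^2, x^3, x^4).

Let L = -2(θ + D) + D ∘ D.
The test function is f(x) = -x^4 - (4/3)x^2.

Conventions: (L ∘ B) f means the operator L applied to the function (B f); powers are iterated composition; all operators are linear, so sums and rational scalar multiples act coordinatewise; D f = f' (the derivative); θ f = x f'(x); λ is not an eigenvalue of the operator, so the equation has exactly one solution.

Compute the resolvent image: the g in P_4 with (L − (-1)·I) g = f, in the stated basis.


the result is g(x) = (1/7)x^4 - (8/35)x^3 + (464/315)x^2 - (2288/315)x - 5504/315

write g with unknown coordinates in the stated basis and equate coefficients in (L − (-1)·I) g = f
solving from the highest basis element down gives g = (1/7)x^4 - (8/35)x^3 + (464/315)x^2 - (2288/315)x - 5504/315
check: L g = -(8/7)x^4 + (8/35)x^3 - (884/315)x^2 + (2288/315)x + 5504/315
so L g − (-1)·g = -x^4 - (4/3)x^2 = f ✓


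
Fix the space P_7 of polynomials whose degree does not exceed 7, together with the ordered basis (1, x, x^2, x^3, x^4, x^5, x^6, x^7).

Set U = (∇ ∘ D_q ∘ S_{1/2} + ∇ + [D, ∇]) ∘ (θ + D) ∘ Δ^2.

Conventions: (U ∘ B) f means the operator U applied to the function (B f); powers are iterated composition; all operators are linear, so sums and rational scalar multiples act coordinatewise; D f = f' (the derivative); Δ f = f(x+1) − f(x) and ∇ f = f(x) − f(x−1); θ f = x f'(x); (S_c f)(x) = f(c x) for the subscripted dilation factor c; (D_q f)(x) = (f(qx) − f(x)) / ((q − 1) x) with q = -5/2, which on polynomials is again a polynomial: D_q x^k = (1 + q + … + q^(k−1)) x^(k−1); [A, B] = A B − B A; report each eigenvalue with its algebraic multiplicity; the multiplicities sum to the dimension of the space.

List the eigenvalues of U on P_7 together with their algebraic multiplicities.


λ = 0 (multiplicity 8)

image of 1: 0
image of x: 0
image of x^2: 0
image of x^3: 6
image of x^4: 48x + 15
image of x^5: 180x^2 + (1005/4)x - 265/8
image of x^6: 480x^3 + (7605/16)x^2 + (22635/16)x - 7665/16
image of x^7: 1050x^4 + (181755/64)x^3 - (66675/128)x^2 + (116865/16)x - 732151/256
the matrix is upper triangular; its diagonal is (0, 0, 0, 0, 0, 0, 0, 0)
for a triangular matrix the eigenvalues are the diagonal entries, with algebraic multiplicity their repetition count
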